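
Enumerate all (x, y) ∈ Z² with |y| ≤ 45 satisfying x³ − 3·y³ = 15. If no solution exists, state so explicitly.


The equation is x³ - 3y³ = 15. For fixed y, x³ = 3·y³ + 15, so a solution requires the RHS to be a perfect cube.
Strategy: iterate y from -45 to 45, compute RHS = 3·y³ + 15, and check whether it is a (positive or negative) perfect cube.
Check small values of y:
  y = 0: RHS = 15 is not a perfect cube.
  y = 1: RHS = 18 is not a perfect cube.
  y = -1: RHS = 12 is not a perfect cube.
  y = 2: RHS = 39 is not a perfect cube.
  y = -2: RHS = -9 is not a perfect cube.
  y = 3: RHS = 96 is not a perfect cube.
  y = -3: RHS = -66 is not a perfect cube.
Continuing the search up to |y| = 45 finds no solutions either.
No (x, y) in the scanned range satisfies the equation.

No integer solutions with |y| ≤ 45.


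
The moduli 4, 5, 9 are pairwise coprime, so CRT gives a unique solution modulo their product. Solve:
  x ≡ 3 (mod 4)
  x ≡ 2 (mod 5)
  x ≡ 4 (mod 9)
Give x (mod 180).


Moduli 4, 5, 9 are pairwise coprime; by CRT there is a unique solution modulo M = 4 · 5 · 9 = 180.
Solve pairwise, accumulating the modulus:
  Start with x ≡ 3 (mod 4).
  Combine with x ≡ 2 (mod 5): since gcd(4, 5) = 1, we get a unique residue mod 20.
    Write x = 3 + 4·t and substitute into x ≡ 2 (mod 5): 4·t ≡ 2 − 3 = -1 (mod 5).
    Reduce coefficients mod 5: 4·t ≡ 4 (mod 5).
    The inverse of 4 mod 5 is 4 (since 4·4 = 16 = 3·5 + 1), so t ≡ 4·4 = 16 ≡ 1 (mod 5).
    Then x = 3 + 4·1 = 7, valid modulo lcm(4, 5) = 20: x ≡ 7 (mod 20).
  Combine with x ≡ 4 (mod 9): since gcd(20, 9) = 1, we get a unique residue mod 180.
    Write x = 7 + 20·t and substitute into x ≡ 4 (mod 9): 20·t ≡ 4 − 7 = -3 (mod 9).
    Reduce coefficients mod 9: 2·t ≡ 6 (mod 9).
    The inverse of 2 mod 9 is 5 (since 2·5 = 10 = 1·9 + 1), so t ≡ 5·6 = 30 ≡ 3 (mod 9).
    Then x = 7 + 20·3 = 67, valid modulo lcm(20, 9) = 180: x ≡ 67 (mod 180).
Verify: 67 mod 4 = 3 ✓, 67 mod 5 = 2 ✓, 67 mod 9 = 4 ✓.

x ≡ 67 (mod 180).


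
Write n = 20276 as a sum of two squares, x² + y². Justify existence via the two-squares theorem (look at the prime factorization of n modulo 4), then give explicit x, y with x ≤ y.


Step 1: Factor n = 20276 = 2^2 · 37 · 137.
Step 2: Check the mod-4 condition on each prime factor: 2 = 2 (special); 37 ≡ 1 (mod 4), exponent 1; 137 ≡ 1 (mod 4), exponent 1.
All primes ≡ 3 (mod 4) appear to even exponent (or don't appear), so by the two-squares theorem n IS expressible as a sum of two squares.
Step 3: Build a representation. Group n = k² · m with k = 2 and m = 37 · 137 = 5069 (a product of primes ≡ 1 (mod 4)); a representation of m scales to one of n via (k·x)² + (k·y)² = k²(x² + y²). Each prime p ≡ 1 (mod 4) is itself a sum of two squares; find a² by testing p − a² for a perfect square:
  37: 37 − 1² = 36 = 6² ⇒ 37 = 1² + 6².
  137: 137 − 1² = 136, 137 − 2² = 133, 137 − 3² = 128, 137 − 4² = 121 = 11² ⇒ 137 = 4² + 11².
  Combine using the Brahmagupta–Fibonacci identity (a² + b²)(c² + d²) = (ac − bd)² + (ad + bc)² = (ac + bd)² + (ad − bc)²:
  37 · 137 = 5069: from (1² + 6²)(4² + 11²), take (1·4 − 6·11, 1·11 + 6·4) = (4 − 66, 11 + 24) = (-62, 35); dropping signs (only squares matter) gives (62, 35); check 62² + 35² = 3844 + 1225 = 5069 ✓.
  Scale by k = 2: (2·62, 2·35) = (124, 70).
Step 4: Order so x ≤ y and verify: 70² + 124² = 4900 + 15376 = 20276 = n. ✓

n = 20276 = 70² + 124² (one valid representation with x ≤ y).


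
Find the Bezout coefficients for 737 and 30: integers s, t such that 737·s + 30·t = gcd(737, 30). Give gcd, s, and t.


Euclidean algorithm on (737, 30) — divide until remainder is 0:
  737 = 24 · 30 + 17
  30 = 1 · 17 + 13
  17 = 1 · 13 + 4
  13 = 3 · 4 + 1
  4 = 4 · 1 + 0
gcd(737, 30) = 1.
Track Bezout coefficients alongside the remainders: start with r₀ = 737 = a·1 + b·0 (s = 1, t = 0) and r₁ = 30 = a·0 + b·1 (s = 0, t = 1); each new remainder r_{k+1} = r_{k-1} − q_k·r_k inherits s_{k+1} = s_{k-1} − q_k·s_k, t_{k+1} = t_{k-1} − q_k·t_k, so r_k = a·s_k + b·t_k at every step:
  q = 24: r = 17, s = 1 − 24·0 = 1, t = 0 − 24·1 = -24  (check: 737·1 + 30·(-24) = 17)
  q = 1: r = 13, s = 0 − 1·1 = -1, t = 1 − 1·(-24) = 25  (check: 737·(-1) + 30·25 = 13)
  q = 1: r = 4, s = 1 − 1·(-1) = 2, t = -24 − 1·25 = -49  (check: 737·2 + 30·(-49) = 4)
  q = 3: r = 1, s = -1 − 3·2 = -7, t = 25 − 3·(-49) = 172  (check: 737·(-7) + 30·172 = 1)
The row with r = 1 (the gcd) gives the Bezout coefficients s = -7, t = 172.
Result: 737 · (-7) + 30 · (172) = 1.

gcd(737, 30) = 1; s = -7, t = 172 (check: 737·(-7) + 30·172 = 1).


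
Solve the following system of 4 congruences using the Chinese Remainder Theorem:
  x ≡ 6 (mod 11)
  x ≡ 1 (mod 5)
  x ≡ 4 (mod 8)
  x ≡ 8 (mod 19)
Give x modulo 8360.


Product of moduli M = 11 · 5 · 8 · 19 = 8360.
Merge one congruence at a time:
  Start: x ≡ 6 (mod 11).
  Combine with x ≡ 1 (mod 5); new modulus lcm = 55.
    Write x = 6 + 11·t and substitute into x ≡ 1 (mod 5): 11·t ≡ 1 − 6 = -5 (mod 5).
    Reduce coefficients mod 5: 1·t ≡ 0 (mod 5).
    So t ≡ 0 (mod 5).
    Then x = 6 + 11·0 = 6, valid modulo lcm(11, 5) = 55: x ≡ 6 (mod 55).
  Combine with x ≡ 4 (mod 8); new modulus lcm = 440.
    Write x = 6 + 55·t and substitute into x ≡ 4 (mod 8): 55·t ≡ 4 − 6 = -2 (mod 8).
    Reduce coefficients mod 8: 7·t ≡ 6 (mod 8).
    The inverse of 7 mod 8 is 7 (since 7·7 = 49 = 6·8 + 1), so t ≡ 7·6 = 42 ≡ 2 (mod 8).
    Then x = 6 + 55·2 = 116, valid modulo lcm(55, 8) = 440: x ≡ 116 (mod 440).
  Combine with x ≡ 8 (mod 19); new modulus lcm = 8360.
    Write x = 116 + 440·t and substitute into x ≡ 8 (mod 19): 440·t ≡ 8 − 116 = -108 (mod 19).
    Reduce coefficients mod 19: 3·t ≡ 6 (mod 19).
    The inverse of 3 mod 19 is 13 (since 3·13 = 39 = 2·19 + 1), so t ≡ 13·6 = 78 ≡ 2 (mod 19).
    Then x = 116 + 440·2 = 996, valid modulo lcm(440, 19) = 8360: x ≡ 996 (mod 8360).
Verify against each original: 996 mod 11 = 6, 996 mod 5 = 1, 996 mod 8 = 4, 996 mod 19 = 8.

x ≡ 996 (mod 8360).


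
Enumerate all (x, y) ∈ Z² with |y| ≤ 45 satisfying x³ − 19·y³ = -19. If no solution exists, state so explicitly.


The equation is x³ - 19y³ = -19. For fixed y, x³ = 19·y³ − 19, so a solution requires the RHS to be a perfect cube.
Strategy: iterate y from -45 to 45, compute RHS = 19·y³ − 19, and check whether it is a (positive or negative) perfect cube.
Check small values of y:
  y = 0: RHS = -19 is not a perfect cube.
  y = 1: RHS = 0 = (0)³ ⇒ x = 0 works.
  y = -1: RHS = -38 is not a perfect cube.
  y = 2: RHS = 133 is not a perfect cube.
  y = -2: RHS = -171 is not a perfect cube.
  y = 3: RHS = 494 is not a perfect cube.
  y = -3: RHS = -532 is not a perfect cube.
Continuing the search up to |y| = 45 finds no further solutions beyond those listed.
Collected solutions: (0, 1).

Solutions (with |y| ≤ 45): (0, 1).


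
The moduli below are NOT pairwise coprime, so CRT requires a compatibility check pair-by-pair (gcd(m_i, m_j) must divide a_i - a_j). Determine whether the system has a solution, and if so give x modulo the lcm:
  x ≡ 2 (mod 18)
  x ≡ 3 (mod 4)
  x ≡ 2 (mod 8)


Moduli 18, 4, 8 are not pairwise coprime, so CRT works modulo lcm(m_i) when all pairwise compatibility conditions hold.
Pairwise compatibility: gcd(m_i, m_j) must divide a_i - a_j for every pair.
Merge one congruence at a time:
  Start: x ≡ 2 (mod 18).
  Combine with x ≡ 3 (mod 4): gcd(18, 4) = 2, and 3 - 2 = 1 is NOT divisible by 2.
    ⇒ system is inconsistent (no integer solution).

No solution (the system is inconsistent).


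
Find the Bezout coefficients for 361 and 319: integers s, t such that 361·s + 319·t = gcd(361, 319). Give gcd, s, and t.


Euclidean algorithm on (361, 319) — divide until remainder is 0:
  361 = 1 · 319 + 42
  319 = 7 · 42 + 25
  42 = 1 · 25 + 17
  25 = 1 · 17 + 8
  17 = 2 · 8 + 1
  8 = 8 · 1 + 0
gcd(361, 319) = 1.
Track Bezout coefficients alongside the remainders: start with r₀ = 361 = a·1 + b·0 (s = 1, t = 0) and r₁ = 319 = a·0 + b·1 (s = 0, t = 1); each new remainder r_{k+1} = r_{k-1} − q_k·r_k inherits s_{k+1} = s_{k-1} − q_k·s_k, t_{k+1} = t_{k-1} − q_k·t_k, so r_k = a·s_k + b·t_k at every step:
  q = 1: r = 42, s = 1 − 1·0 = 1, t = 0 − 1·1 = -1  (check: 361·1 + 319·(-1) = 42)
  q = 7: r = 25, s = 0 − 7·1 = -7, t = 1 − 7·(-1) = 8  (check: 361·(-7) + 319·8 = 25)
  q = 1: r = 17, s = 1 − 1·(-7) = 8, t = -1 − 1·8 = -9  (check: 361·8 + 319·(-9) = 17)
  q = 1: r = 8, s = -7 − 1·8 = -15, t = 8 − 1·(-9) = 17  (check: 361·(-15) + 319·17 = 8)
  q = 2: r = 1, s = 8 − 2·(-15) = 38, t = -9 − 2·17 = -43  (check: 361·38 + 319·(-43) = 1)
The row with r = 1 (the gcd) gives the Bezout coefficients s = 38, t = -43.
Result: 361 · (38) + 319 · (-43) = 1.

gcd(361, 319) = 1; s = 38, t = -43 (check: 361·38 + 319·(-43) = 1).


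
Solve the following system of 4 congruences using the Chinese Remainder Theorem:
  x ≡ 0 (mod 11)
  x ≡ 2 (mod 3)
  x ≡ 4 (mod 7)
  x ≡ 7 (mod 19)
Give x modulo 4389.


Product of moduli M = 11 · 3 · 7 · 19 = 4389.
Merge one congruence at a time:
  Start: x ≡ 0 (mod 11).
  Combine with x ≡ 2 (mod 3); new modulus lcm = 33.
    Write x = 0 + 11·t and substitute into x ≡ 2 (mod 3): 11·t ≡ 2 − 0 = 2 (mod 3).
    Reduce coefficients mod 3: 2·t ≡ 2 (mod 3).
    The inverse of 2 mod 3 is 2 (since 2·2 = 4 = 1·3 + 1), so t ≡ 2·2 = 4 ≡ 1 (mod 3).
    Then x = 0 + 11·1 = 11, valid modulo lcm(11, 3) = 33: x ≡ 11 (mod 33).
  Combine with x ≡ 4 (mod 7); new modulus lcm = 231.
    Write x = 11 + 33·t and substitute into x ≡ 4 (mod 7): 33·t ≡ 4 − 11 = -7 (mod 7).
    Reduce coefficients mod 7: 5·t ≡ 0 (mod 7).
    The inverse of 5 mod 7 is 3 (since 5·3 = 15 = 2·7 + 1), so t ≡ 3·0 = 0 ≡ 0 (mod 7).
    Then x = 11 + 33·0 = 11, valid modulo lcm(33, 7) = 231: x ≡ 11 (mod 231).
  Combine with x ≡ 7 (mod 19); new modulus lcm = 4389.
    Write x = 11 + 231·t and substitute into x ≡ 7 (mod 19): 231·t ≡ 7 − 11 = -4 (mod 19).
    Reduce coefficients mod 19: 3·t ≡ 15 (mod 19).
    The inverse of 3 mod 19 is 13 (since 3·13 = 39 = 2·19 + 1), so t ≡ 13·15 = 195 ≡ 5 (mod 19).
    Then x = 11 + 231·5 = 1166, valid modulo lcm(231, 19) = 4389: x ≡ 1166 (mod 4389).
Verify against each original: 1166 mod 11 = 0, 1166 mod 3 = 2, 1166 mod 7 = 4, 1166 mod 19 = 7.

x ≡ 1166 (mod 4389).


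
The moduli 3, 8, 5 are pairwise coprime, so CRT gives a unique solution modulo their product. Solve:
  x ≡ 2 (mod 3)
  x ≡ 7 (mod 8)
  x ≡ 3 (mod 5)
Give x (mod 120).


Moduli 3, 8, 5 are pairwise coprime; by CRT there is a unique solution modulo M = 3 · 8 · 5 = 120.
Solve pairwise, accumulating the modulus:
  Start with x ≡ 2 (mod 3).
  Combine with x ≡ 7 (mod 8): since gcd(3, 8) = 1, we get a unique residue mod 24.
    Write x = 2 + 3·t and substitute into x ≡ 7 (mod 8): 3·t ≡ 7 − 2 = 5 (mod 8).
    The inverse of 3 mod 8 is 3 (since 3·3 = 9 = 1·8 + 1), so t ≡ 3·5 = 15 ≡ 7 (mod 8).
    Then x = 2 + 3·7 = 23, valid modulo lcm(3, 8) = 24: x ≡ 23 (mod 24).
  Combine with x ≡ 3 (mod 5): since gcd(24, 5) = 1, we get a unique residue mod 120.
    Write x = 23 + 24·t and substitute into x ≡ 3 (mod 5): 24·t ≡ 3 − 23 = -20 (mod 5).
    Reduce coefficients mod 5: 4·t ≡ 0 (mod 5).
    The inverse of 4 mod 5 is 4 (since 4·4 = 16 = 3·5 + 1), so t ≡ 4·0 = 0 ≡ 0 (mod 5).
    Then x = 23 + 24·0 = 23, valid modulo lcm(24, 5) = 120: x ≡ 23 (mod 120).
Verify: 23 mod 3 = 2 ✓, 23 mod 8 = 7 ✓, 23 mod 5 = 3 ✓.

x ≡ 23 (mod 120).


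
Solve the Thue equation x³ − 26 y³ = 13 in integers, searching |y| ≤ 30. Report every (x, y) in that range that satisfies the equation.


The equation is x³ - 26y³ = 13. For fixed y, x³ = 26·y³ + 13, so a solution requires the RHS to be a perfect cube.
Strategy: iterate y from -30 to 30, compute RHS = 26·y³ + 13, and check whether it is a (positive or negative) perfect cube.
Check small values of y:
  y = 0: RHS = 13 is not a perfect cube.
  y = 1: RHS = 39 is not a perfect cube.
  y = -1: RHS = -13 is not a perfect cube.
  y = 2: RHS = 221 is not a perfect cube.
  y = -2: RHS = -195 is not a perfect cube.
  y = 3: RHS = 715 is not a perfect cube.
  y = -3: RHS = -689 is not a perfect cube.
Continuing the search up to |y| = 30 finds no solutions either.
No (x, y) in the scanned range satisfies the equation.

No integer solutions with |y| ≤ 30.


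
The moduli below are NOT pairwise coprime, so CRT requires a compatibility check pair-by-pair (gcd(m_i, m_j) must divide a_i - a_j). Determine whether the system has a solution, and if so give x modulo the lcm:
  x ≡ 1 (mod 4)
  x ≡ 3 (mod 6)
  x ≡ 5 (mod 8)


Moduli 4, 6, 8 are not pairwise coprime, so CRT works modulo lcm(m_i) when all pairwise compatibility conditions hold.
Pairwise compatibility: gcd(m_i, m_j) must divide a_i - a_j for every pair.
Merge one congruence at a time:
  Start: x ≡ 1 (mod 4).
  Combine with x ≡ 3 (mod 6): gcd(4, 6) = 2; 3 - 1 = 2, which IS divisible by 2, so compatible.
    Write x = 1 + 4·t and substitute into x ≡ 3 (mod 6): 4·t ≡ 3 − 1 = 2 (mod 6).
    Divide the congruence (and modulus) by g = 2: 2·t ≡ 1 (mod 3).
    The inverse of 2 mod 3 is 2 (since 2·2 = 4 = 1·3 + 1), so t ≡ 2·1 = 2 ≡ 2 (mod 3).
    Then x = 1 + 4·2 = 9, valid modulo lcm(4, 6) = 12: x ≡ 9 (mod 12).
  Combine with x ≡ 5 (mod 8): gcd(12, 8) = 4; 5 - 9 = -4, which IS divisible by 4, so compatible.
    Write x = 9 + 12·t and substitute into x ≡ 5 (mod 8): 12·t ≡ 5 − 9 = -4 (mod 8).
    Divide the congruence (and modulus) by g = 4: 3·t ≡ -1 (mod 2).
    Reduce coefficients mod 2: 1·t ≡ 1 (mod 2).
    So t ≡ 1 (mod 2).
    Then x = 9 + 12·1 = 21, valid modulo lcm(12, 8) = 24: x ≡ 21 (mod 24).
Verify: 21 mod 4 = 1, 21 mod 6 = 3, 21 mod 8 = 5.

x ≡ 21 (mod 24).


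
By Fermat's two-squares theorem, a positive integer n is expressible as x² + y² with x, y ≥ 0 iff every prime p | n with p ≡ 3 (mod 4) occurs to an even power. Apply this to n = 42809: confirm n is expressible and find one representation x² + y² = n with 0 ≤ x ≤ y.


Step 1: Factor n = 42809 = 13 · 37 · 89.
Step 2: Check the mod-4 condition on each prime factor: 13 ≡ 1 (mod 4), exponent 1; 37 ≡ 1 (mod 4), exponent 1; 89 ≡ 1 (mod 4), exponent 1.
All primes ≡ 3 (mod 4) appear to even exponent (or don't appear), so by the two-squares theorem n IS expressible as a sum of two squares.
Step 3: Build a representation. Here n = 13 · 37 · 89 is a product of primes ≡ 1 (mod 4). Each prime p ≡ 1 (mod 4) is itself a sum of two squares; find a² by testing p − a² for a perfect square:
  13: 13 − 1² = 12, 13 − 2² = 9 = 3² ⇒ 13 = 2² + 3².
  37: 37 − 1² = 36 = 6² ⇒ 37 = 1² + 6².
  89: 89 − 1² = 88, 89 − 2² = 85, 89 − 3² = 80, 89 − 4² = 73, 89 − 5² = 64 = 8² ⇒ 89 = 5² + 8².
  Combine using the Brahmagupta–Fibonacci identity (a² + b²)(c² + d²) = (ac − bd)² + (ad + bc)² = (ac + bd)² + (ad − bc)²:
  13 · 37 = 481: from (2² + 3²)(1² + 6²), take (2·1 − 3·6, 2·6 + 3·1) = (2 − 18, 12 + 3) = (-16, 15); dropping signs (only squares matter) gives (16, 15); check 16² + 15² = 256 + 225 = 481 ✓.
  481 · 89 = 42809: from (16² + 15²)(5² + 8²), take (16·5 − 15·8, 16·8 + 15·5) = (80 − 120, 128 + 75) = (-40, 203); dropping signs (only squares matter) gives (40, 203); check 40² + 203² = 1600 + 41209 = 42809 ✓.
Step 4: Order so x ≤ y and verify: 40² + 203² = 1600 + 41209 = 42809 = n. ✓

n = 42809 = 40² + 203² (one valid representation with x ≤ y).


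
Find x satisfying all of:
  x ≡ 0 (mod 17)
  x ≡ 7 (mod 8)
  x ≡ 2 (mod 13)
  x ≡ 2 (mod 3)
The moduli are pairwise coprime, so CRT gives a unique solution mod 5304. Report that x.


Product of moduli M = 17 · 8 · 13 · 3 = 5304.
Merge one congruence at a time:
  Start: x ≡ 0 (mod 17).
  Combine with x ≡ 7 (mod 8); new modulus lcm = 136.
    Write x = 0 + 17·t and substitute into x ≡ 7 (mod 8): 17·t ≡ 7 − 0 = 7 (mod 8).
    Reduce coefficients mod 8: 1·t ≡ 7 (mod 8).
    So t ≡ 7 (mod 8).
    Then x = 0 + 17·7 = 119, valid modulo lcm(17, 8) = 136: x ≡ 119 (mod 136).
  Combine with x ≡ 2 (mod 13); new modulus lcm = 1768.
    Write x = 119 + 136·t and substitute into x ≡ 2 (mod 13): 136·t ≡ 2 − 119 = -117 (mod 13).
    Reduce coefficients mod 13: 6·t ≡ 0 (mod 13).
    The inverse of 6 mod 13 is 11 (since 6·11 = 66 = 5·13 + 1), so t ≡ 11·0 = 0 ≡ 0 (mod 13).
    Then x = 119 + 136·0 = 119, valid modulo lcm(136, 13) = 1768: x ≡ 119 (mod 1768).
  Combine with x ≡ 2 (mod 3); new modulus lcm = 5304.
    Write x = 119 + 1768·t and substitute into x ≡ 2 (mod 3): 1768·t ≡ 2 − 119 = -117 (mod 3).
    Reduce coefficients mod 3: 1·t ≡ 0 (mod 3).
    So t ≡ 0 (mod 3).
    Then x = 119 + 1768·0 = 119, valid modulo lcm(1768, 3) = 5304: x ≡ 119 (mod 5304).
Verify against each original: 119 mod 17 = 0, 119 mod 8 = 7, 119 mod 13 = 2, 119 mod 3 = 2.

x ≡ 119 (mod 5304).


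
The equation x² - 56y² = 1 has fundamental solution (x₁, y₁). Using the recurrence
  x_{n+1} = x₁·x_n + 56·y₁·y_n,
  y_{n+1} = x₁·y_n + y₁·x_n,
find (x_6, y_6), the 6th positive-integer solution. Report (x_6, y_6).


Step 1: Find the fundamental solution (x₁, y₁) of x² - 56y² = 1.
  Expand √56 as a continued fraction. a₀ = ⌊√56⌋ = 7; iterate m_{k+1} = d_k·a_k − m_k, d_{k+1} = (56 − m_{k+1}²)/d_k, a_{k+1} = ⌊(a₀ + m_{k+1})/d_{k+1}⌋ (starting m₀ = 0, d₀ = 1), with convergents p_k = a_k·p_{k-1} + p_{k-2}, q_k = a_k·q_{k-1} + q_{k-2} (p₋₁ = 1, q₋₁ = 0):
  k = 0: a₀ = 7; p₀/q₀ = 7/1; p₀² − 56·q₀² = 49 − 56 = -7.
  k = 1: m = 7, d = 7, a = ⌊(7 + 7)/7⌋ = 2; p/q = (2·7 + 1)/(2·1 + 0) = 15/2; p² − 56·q² = 225 − 224 = 1.
  The first convergent with p² − 56·q² = 1 gives the fundamental solution (x₁, y₁) = (15, 2).
Step 2: Apply the recurrence (x_{n+1}, y_{n+1}) = (x₁x_n + 56y₁y_n, x₁y_n + y₁x_n) repeatedly.
  From (x_1, y_1) = (15, 2): x_2 = 15·15 + 56·2·2 = 449; y_2 = 15·2 + 2·15 = 60.
  From (x_2, y_2) = (449, 60): x_3 = 15·449 + 56·2·60 = 13455; y_3 = 15·60 + 2·449 = 1798.
  From (x_3, y_3) = (13455, 1798): x_4 = 15·13455 + 56·2·1798 = 403201; y_4 = 15·1798 + 2·13455 = 53880.
  From (x_4, y_4) = (403201, 53880): x_5 = 15·403201 + 56·2·53880 = 12082575; y_5 = 15·53880 + 2·403201 = 1614602.
  From (x_5, y_5) = (12082575, 1614602): x_6 = 15·12082575 + 56·2·1614602 = 362074049; y_6 = 15·1614602 + 2·12082575 = 48384180.
Step 3: Verify x_6² - 56·y_6² = 131097616959254401 - 131097616959254400 = 1 (should be 1). ✓

(x_1, y_1) = (15, 2); (x_6, y_6) = (362074049, 48384180).


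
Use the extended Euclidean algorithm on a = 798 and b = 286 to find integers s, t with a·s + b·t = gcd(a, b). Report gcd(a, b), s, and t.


Euclidean algorithm on (798, 286) — divide until remainder is 0:
  798 = 2 · 286 + 226
  286 = 1 · 226 + 60
  226 = 3 · 60 + 46
  60 = 1 · 46 + 14
  46 = 3 · 14 + 4
  14 = 3 · 4 + 2
  4 = 2 · 2 + 0
gcd(798, 286) = 2.
Track Bezout coefficients alongside the remainders: start with r₀ = 798 = a·1 + b·0 (s = 1, t = 0) and r₁ = 286 = a·0 + b·1 (s = 0, t = 1); each new remainder r_{k+1} = r_{k-1} − q_k·r_k inherits s_{k+1} = s_{k-1} − q_k·s_k, t_{k+1} = t_{k-1} − q_k·t_k, so r_k = a·s_k + b·t_k at every step:
  q = 2: r = 226, s = 1 − 2·0 = 1, t = 0 − 2·1 = -2  (check: 798·1 + 286·(-2) = 226)
  q = 1: r = 60, s = 0 − 1·1 = -1, t = 1 − 1·(-2) = 3  (check: 798·(-1) + 286·3 = 60)
  q = 3: r = 46, s = 1 − 3·(-1) = 4, t = -2 − 3·3 = -11  (check: 798·4 + 286·(-11) = 46)
  q = 1: r = 14, s = -1 − 1·4 = -5, t = 3 − 1·(-11) = 14  (check: 798·(-5) + 286·14 = 14)
  q = 3: r = 4, s = 4 − 3·(-5) = 19, t = -11 − 3·14 = -53  (check: 798·19 + 286·(-53) = 4)
  q = 3: r = 2, s = -5 − 3·19 = -62, t = 14 − 3·(-53) = 173  (check: 798·(-62) + 286·173 = 2)
The row with r = 2 (the gcd) gives the Bezout coefficients s = -62, t = 173.
Result: 798 · (-62) + 286 · (173) = 2.

gcd(798, 286) = 2; s = -62, t = 173 (check: 798·(-62) + 286·173 = 2).


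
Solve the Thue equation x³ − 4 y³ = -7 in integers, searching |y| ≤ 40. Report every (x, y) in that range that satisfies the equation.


The equation is x³ - 4y³ = -7. For fixed y, x³ = 4·y³ − 7, so a solution requires the RHS to be a perfect cube.
Strategy: iterate y from -40 to 40, compute RHS = 4·y³ − 7, and check whether it is a (positive or negative) perfect cube.
Check small values of y:
  y = 0: RHS = -7 is not a perfect cube.
  y = 1: RHS = -3 is not a perfect cube.
  y = -1: RHS = -11 is not a perfect cube.
  y = 2: RHS = 25 is not a perfect cube.
  y = -2: RHS = -39 is not a perfect cube.
  y = 3: RHS = 101 is not a perfect cube.
  y = -3: RHS = -115 is not a perfect cube.
Continuing the search up to |y| = 40 finds no solutions either.
No (x, y) in the scanned range satisfies the equation.

No integer solutions with |y| ≤ 40.


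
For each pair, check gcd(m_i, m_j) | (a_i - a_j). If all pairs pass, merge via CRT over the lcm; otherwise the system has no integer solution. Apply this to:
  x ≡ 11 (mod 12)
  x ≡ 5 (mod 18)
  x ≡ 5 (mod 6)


Moduli 12, 18, 6 are not pairwise coprime, so CRT works modulo lcm(m_i) when all pairwise compatibility conditions hold.
Pairwise compatibility: gcd(m_i, m_j) must divide a_i - a_j for every pair.
Merge one congruence at a time:
  Start: x ≡ 11 (mod 12).
  Combine with x ≡ 5 (mod 18): gcd(12, 18) = 6; 5 - 11 = -6, which IS divisible by 6, so compatible.
    Write x = 11 + 12·t and substitute into x ≡ 5 (mod 18): 12·t ≡ 5 − 11 = -6 (mod 18).
    Divide the congruence (and modulus) by g = 6: 2·t ≡ -1 (mod 3).
    Reduce coefficients mod 3: 2·t ≡ 2 (mod 3).
    The inverse of 2 mod 3 is 2 (since 2·2 = 4 = 1·3 + 1), so t ≡ 2·2 = 4 ≡ 1 (mod 3).
    Then x = 11 + 12·1 = 23, valid modulo lcm(12, 18) = 36: x ≡ 23 (mod 36).
  Combine with x ≡ 5 (mod 6): gcd(36, 6) = 6; 5 - 23 = -18, which IS divisible by 6, so compatible.
    Write x = 23 + 36·t and substitute into x ≡ 5 (mod 6): 36·t ≡ 5 − 23 = -18 (mod 6).
    Divide the congruence (and modulus) by g = 6: 6·t ≡ -3 (mod 1).
    Modulo 1 every t works; take t = 0.
    Then x = 23 + 36·0 = 23, valid modulo lcm(36, 6) = 36: x ≡ 23 (mod 36).
Verify: 23 mod 12 = 11, 23 mod 18 = 5, 23 mod 6 = 5.

x ≡ 23 (mod 36).


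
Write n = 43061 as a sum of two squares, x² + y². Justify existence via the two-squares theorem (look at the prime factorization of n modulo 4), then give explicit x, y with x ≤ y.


Step 1: Factor n = 43061 = 17^2 · 149.
Step 2: Check the mod-4 condition on each prime factor: 17 ≡ 1 (mod 4), exponent 2; 149 ≡ 1 (mod 4), exponent 1.
All primes ≡ 3 (mod 4) appear to even exponent (or don't appear), so by the two-squares theorem n IS expressible as a sum of two squares.
Step 3: Build a representation. Here n = 17 · 17 · 149 is a product of primes ≡ 1 (mod 4). Each prime p ≡ 1 (mod 4) is itself a sum of two squares; find a² by testing p − a² for a perfect square:
  17: 17 − 1² = 16 = 4² ⇒ 17 = 1² + 4².
  149: 149 − 1² = 148, 149 − 2² = 145, 149 − 3² = 140, 149 − 4² = 133, 149 − 5² = 124, 149 − 6² = 113, 149 − 7² = 100 = 10² ⇒ 149 = 7² + 10².
  Combine using the Brahmagupta–Fibonacci identity (a² + b²)(c² + d²) = (ac − bd)² + (ad + bc)² = (ac + bd)² + (ad − bc)²:
  17 · 17 = 289: from (1² + 4²)(1² + 4²), take (1·1 − 4·4, 1·4 + 4·1) = (1 − 16, 4 + 4) = (-15, 8); dropping signs (only squares matter) gives (15, 8); check 15² + 8² = 225 + 64 = 289 ✓.
  289 · 149 = 43061: from (15² + 8²)(7² + 10²), take (15·7 − 8·10, 15·10 + 8·7) = (105 − 80, 150 + 56) = (25, 206); check 25² + 206² = 625 + 42436 = 43061 ✓.
Step 4: Order so x ≤ y and verify: 25² + 206² = 625 + 42436 = 43061 = n. ✓

n = 43061 = 25² + 206² (one valid representation with x ≤ y).


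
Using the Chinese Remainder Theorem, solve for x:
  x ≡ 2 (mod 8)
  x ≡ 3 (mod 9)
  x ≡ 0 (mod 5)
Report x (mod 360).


Moduli 8, 9, 5 are pairwise coprime; by CRT there is a unique solution modulo M = 8 · 9 · 5 = 360.
Solve pairwise, accumulating the modulus:
  Start with x ≡ 2 (mod 8).
  Combine with x ≡ 3 (mod 9): since gcd(8, 9) = 1, we get a unique residue mod 72.
    Write x = 2 + 8·t and substitute into x ≡ 3 (mod 9): 8·t ≡ 3 − 2 = 1 (mod 9).
    The inverse of 8 mod 9 is 8 (since 8·8 = 64 = 7·9 + 1), so t ≡ 8·1 = 8 ≡ 8 (mod 9).
    Then x = 2 + 8·8 = 66, valid modulo lcm(8, 9) = 72: x ≡ 66 (mod 72).
  Combine with x ≡ 0 (mod 5): since gcd(72, 5) = 1, we get a unique residue mod 360.
    Write x = 66 + 72·t and substitute into x ≡ 0 (mod 5): 72·t ≡ 0 − 66 = -66 (mod 5).
    Reduce coefficients mod 5: 2·t ≡ 4 (mod 5).
    The inverse of 2 mod 5 is 3 (since 2·3 = 6 = 1·5 + 1), so t ≡ 3·4 = 12 ≡ 2 (mod 5).
    Then x = 66 + 72·2 = 210, valid modulo lcm(72, 5) = 360: x ≡ 210 (mod 360).
Verify: 210 mod 8 = 2 ✓, 210 mod 9 = 3 ✓, 210 mod 5 = 0 ✓.

x ≡ 210 (mod 360).


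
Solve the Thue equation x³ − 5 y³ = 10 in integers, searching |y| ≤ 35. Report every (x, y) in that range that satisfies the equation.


The equation is x³ - 5y³ = 10. For fixed y, x³ = 5·y³ + 10, so a solution requires the RHS to be a perfect cube.
Strategy: iterate y from -35 to 35, compute RHS = 5·y³ + 10, and check whether it is a (positive or negative) perfect cube.
Check small values of y:
  y = 0: RHS = 10 is not a perfect cube.
  y = 1: RHS = 15 is not a perfect cube.
  y = -1: RHS = 5 is not a perfect cube.
  y = 2: RHS = 50 is not a perfect cube.
  y = -2: RHS = -30 is not a perfect cube.
  y = 3: RHS = 145 is not a perfect cube.
  y = -3: RHS = -125 = (-5)³ ⇒ x = -5 works.
Continuing the search up to |y| = 35 finds no further solutions beyond those listed.
Collected solutions: (-5, -3).

Solutions (with |y| ≤ 35): (-5, -3).


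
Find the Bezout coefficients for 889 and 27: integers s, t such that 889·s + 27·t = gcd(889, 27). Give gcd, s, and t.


Euclidean algorithm on (889, 27) — divide until remainder is 0:
  889 = 32 · 27 + 25
  27 = 1 · 25 + 2
  25 = 12 · 2 + 1
  2 = 2 · 1 + 0
gcd(889, 27) = 1.
Track Bezout coefficients alongside the remainders: start with r₀ = 889 = a·1 + b·0 (s = 1, t = 0) and r₁ = 27 = a·0 + b·1 (s = 0, t = 1); each new remainder r_{k+1} = r_{k-1} − q_k·r_k inherits s_{k+1} = s_{k-1} − q_k·s_k, t_{k+1} = t_{k-1} − q_k·t_k, so r_k = a·s_k + b·t_k at every step:
  q = 32: r = 25, s = 1 − 32·0 = 1, t = 0 − 32·1 = -32  (check: 889·1 + 27·(-32) = 25)
  q = 1: r = 2, s = 0 − 1·1 = -1, t = 1 − 1·(-32) = 33  (check: 889·(-1) + 27·33 = 2)
  q = 12: r = 1, s = 1 − 12·(-1) = 13, t = -32 − 12·33 = -428  (check: 889·13 + 27·(-428) = 1)
The row with r = 1 (the gcd) gives the Bezout coefficients s = 13, t = -428.
Result: 889 · (13) + 27 · (-428) = 1.

gcd(889, 27) = 1; s = 13, t = -428 (check: 889·13 + 27·(-428) = 1).


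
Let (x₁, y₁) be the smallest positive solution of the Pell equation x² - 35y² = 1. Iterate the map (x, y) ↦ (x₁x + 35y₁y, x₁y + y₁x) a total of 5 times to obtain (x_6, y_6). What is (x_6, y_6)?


Step 1: Find the fundamental solution (x₁, y₁) of x² - 35y² = 1.
  Expand √35 as a continued fraction. a₀ = ⌊√35⌋ = 5; iterate m_{k+1} = d_k·a_k − m_k, d_{k+1} = (35 − m_{k+1}²)/d_k, a_{k+1} = ⌊(a₀ + m_{k+1})/d_{k+1}⌋ (starting m₀ = 0, d₀ = 1), with convergents p_k = a_k·p_{k-1} + p_{k-2}, q_k = a_k·q_{k-1} + q_{k-2} (p₋₁ = 1, q₋₁ = 0):
  k = 0: a₀ = 5; p₀/q₀ = 5/1; p₀² − 35·q₀² = 25 − 35 = -10.
  k = 1: m = 5, d = 10, a = ⌊(5 + 5)/10⌋ = 1; p/q = (1·5 + 1)/(1·1 + 0) = 6/1; p² − 35·q² = 36 − 35 = 1.
  The first convergent with p² − 35·q² = 1 gives the fundamental solution (x₁, y₁) = (6, 1).
Step 2: Apply the recurrence (x_{n+1}, y_{n+1}) = (x₁x_n + 35y₁y_n, x₁y_n + y₁x_n) repeatedly.
  From (x_1, y_1) = (6, 1): x_2 = 6·6 + 35·1·1 = 71; y_2 = 6·1 + 1·6 = 12.
  From (x_2, y_2) = (71, 12): x_3 = 6·71 + 35·1·12 = 846; y_3 = 6·12 + 1·71 = 143.
  From (x_3, y_3) = (846, 143): x_4 = 6·846 + 35·1·143 = 10081; y_4 = 6·143 + 1·846 = 1704.
  From (x_4, y_4) = (10081, 1704): x_5 = 6·10081 + 35·1·1704 = 120126; y_5 = 6·1704 + 1·10081 = 20305.
  From (x_5, y_5) = (120126, 20305): x_6 = 6·120126 + 35·1·20305 = 1431431; y_6 = 6·20305 + 1·120126 = 241956.
Step 3: Verify x_6² - 35·y_6² = 2048994707761 - 2048994707760 = 1 (should be 1). ✓

(x_1, y_1) = (6, 1); (x_6, y_6) = (1431431, 241956).


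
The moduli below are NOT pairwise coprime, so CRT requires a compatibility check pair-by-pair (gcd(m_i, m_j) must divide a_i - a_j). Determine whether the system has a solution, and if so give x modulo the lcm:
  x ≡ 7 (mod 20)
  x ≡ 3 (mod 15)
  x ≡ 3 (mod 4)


Moduli 20, 15, 4 are not pairwise coprime, so CRT works modulo lcm(m_i) when all pairwise compatibility conditions hold.
Pairwise compatibility: gcd(m_i, m_j) must divide a_i - a_j for every pair.
Merge one congruence at a time:
  Start: x ≡ 7 (mod 20).
  Combine with x ≡ 3 (mod 15): gcd(20, 15) = 5, and 3 - 7 = -4 is NOT divisible by 5.
    ⇒ system is inconsistent (no integer solution).

No solution (the system is inconsistent).


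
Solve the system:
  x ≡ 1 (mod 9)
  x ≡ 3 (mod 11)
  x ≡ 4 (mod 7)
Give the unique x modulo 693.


Moduli 9, 11, 7 are pairwise coprime; by CRT there is a unique solution modulo M = 9 · 11 · 7 = 693.
Solve pairwise, accumulating the modulus:
  Start with x ≡ 1 (mod 9).
  Combine with x ≡ 3 (mod 11): since gcd(9, 11) = 1, we get a unique residue mod 99.
    Write x = 1 + 9·t and substitute into x ≡ 3 (mod 11): 9·t ≡ 3 − 1 = 2 (mod 11).
    The inverse of 9 mod 11 is 5 (since 9·5 = 45 = 4·11 + 1), so t ≡ 5·2 = 10 ≡ 10 (mod 11).
    Then x = 1 + 9·10 = 91, valid modulo lcm(9, 11) = 99: x ≡ 91 (mod 99).
  Combine with x ≡ 4 (mod 7): since gcd(99, 7) = 1, we get a unique residue mod 693.
    Write x = 91 + 99·t and substitute into x ≡ 4 (mod 7): 99·t ≡ 4 − 91 = -87 (mod 7).
    Reduce coefficients mod 7: 1·t ≡ 4 (mod 7).
    So t ≡ 4 (mod 7).
    Then x = 91 + 99·4 = 487, valid modulo lcm(99, 7) = 693: x ≡ 487 (mod 693).
Verify: 487 mod 9 = 1 ✓, 487 mod 11 = 3 ✓, 487 mod 7 = 4 ✓.

x ≡ 487 (mod 693).


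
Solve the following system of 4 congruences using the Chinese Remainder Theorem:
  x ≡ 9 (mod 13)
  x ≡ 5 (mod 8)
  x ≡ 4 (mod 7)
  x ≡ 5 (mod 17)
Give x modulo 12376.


Product of moduli M = 13 · 8 · 7 · 17 = 12376.
Merge one congruence at a time:
  Start: x ≡ 9 (mod 13).
  Combine with x ≡ 5 (mod 8); new modulus lcm = 104.
    Write x = 9 + 13·t and substitute into x ≡ 5 (mod 8): 13·t ≡ 5 − 9 = -4 (mod 8).
    Reduce coefficients mod 8: 5·t ≡ 4 (mod 8).
    The inverse of 5 mod 8 is 5 (since 5·5 = 25 = 3·8 + 1), so t ≡ 5·4 = 20 ≡ 4 (mod 8).
    Then x = 9 + 13·4 = 61, valid modulo lcm(13, 8) = 104: x ≡ 61 (mod 104).
  Combine with x ≡ 4 (mod 7); new modulus lcm = 728.
    Write x = 61 + 104·t and substitute into x ≡ 4 (mod 7): 104·t ≡ 4 − 61 = -57 (mod 7).
    Reduce coefficients mod 7: 6·t ≡ 6 (mod 7).
    The inverse of 6 mod 7 is 6 (since 6·6 = 36 = 5·7 + 1), so t ≡ 6·6 = 36 ≡ 1 (mod 7).
    Then x = 61 + 104·1 = 165, valid modulo lcm(104, 7) = 728: x ≡ 165 (mod 728).
  Combine with x ≡ 5 (mod 17); new modulus lcm = 12376.
    Write x = 165 + 728·t and substitute into x ≡ 5 (mod 17): 728·t ≡ 5 − 165 = -160 (mod 17).
    Reduce coefficients mod 17: 14·t ≡ 10 (mod 17).
    The inverse of 14 mod 17 is 11 (since 14·11 = 154 = 9·17 + 1), so t ≡ 11·10 = 110 ≡ 8 (mod 17).
    Then x = 165 + 728·8 = 5989, valid modulo lcm(728, 17) = 12376: x ≡ 5989 (mod 12376).
Verify against each original: 5989 mod 13 = 9, 5989 mod 8 = 5, 5989 mod 7 = 4, 5989 mod 17 = 5.

x ≡ 5989 (mod 12376).


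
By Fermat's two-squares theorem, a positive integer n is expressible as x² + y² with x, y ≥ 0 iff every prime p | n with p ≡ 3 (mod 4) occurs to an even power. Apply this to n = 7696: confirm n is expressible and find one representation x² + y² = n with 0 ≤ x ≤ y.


Step 1: Factor n = 7696 = 2^4 · 13 · 37.
Step 2: Check the mod-4 condition on each prime factor: 2 = 2 (special); 13 ≡ 1 (mod 4), exponent 1; 37 ≡ 1 (mod 4), exponent 1.
All primes ≡ 3 (mod 4) appear to even exponent (or don't appear), so by the two-squares theorem n IS expressible as a sum of two squares.
Step 3: Build a representation. Group n = k² · m with k = 4 and m = 13 · 37 = 481 (a product of primes ≡ 1 (mod 4)); a representation of m scales to one of n via (k·x)² + (k·y)² = k²(x² + y²). Each prime p ≡ 1 (mod 4) is itself a sum of two squares; find a² by testing p − a² for a perfect square:
  13: 13 − 1² = 12, 13 − 2² = 9 = 3² ⇒ 13 = 2² + 3².
  37: 37 − 1² = 36 = 6² ⇒ 37 = 1² + 6².
  Combine using the Brahmagupta–Fibonacci identity (a² + b²)(c² + d²) = (ac − bd)² + (ad + bc)² = (ac + bd)² + (ad − bc)²:
  13 · 37 = 481: from (2² + 3²)(1² + 6²), take (2·1 − 3·6, 2·6 + 3·1) = (2 − 18, 12 + 3) = (-16, 15); dropping signs (only squares matter) gives (16, 15); check 16² + 15² = 256 + 225 = 481 ✓.
  Scale by k = 4: (4·16, 4·15) = (64, 60).
Step 4: Order so x ≤ y and verify: 60² + 64² = 3600 + 4096 = 7696 = n. ✓

n = 7696 = 60² + 64² (one valid representation with x ≤ y).


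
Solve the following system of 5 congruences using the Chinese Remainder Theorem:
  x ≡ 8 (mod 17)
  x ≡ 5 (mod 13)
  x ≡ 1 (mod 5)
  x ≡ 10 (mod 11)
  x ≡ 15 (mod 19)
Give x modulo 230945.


Product of moduli M = 17 · 13 · 5 · 11 · 19 = 230945.
Merge one congruence at a time:
  Start: x ≡ 8 (mod 17).
  Combine with x ≡ 5 (mod 13); new modulus lcm = 221.
    Write x = 8 + 17·t and substitute into x ≡ 5 (mod 13): 17·t ≡ 5 − 8 = -3 (mod 13).
    Reduce coefficients mod 13: 4·t ≡ 10 (mod 13).
    The inverse of 4 mod 13 is 10 (since 4·10 = 40 = 3·13 + 1), so t ≡ 10·10 = 100 ≡ 9 (mod 13).
    Then x = 8 + 17·9 = 161, valid modulo lcm(17, 13) = 221: x ≡ 161 (mod 221).
  Combine with x ≡ 1 (mod 5); new modulus lcm = 1105.
    Write x = 161 + 221·t and substitute into x ≡ 1 (mod 5): 221·t ≡ 1 − 161 = -160 (mod 5).
    Reduce coefficients mod 5: 1·t ≡ 0 (mod 5).
    So t ≡ 0 (mod 5).
    Then x = 161 + 221·0 = 161, valid modulo lcm(221, 5) = 1105: x ≡ 161 (mod 1105).
  Combine with x ≡ 10 (mod 11); new modulus lcm = 12155.
    Write x = 161 + 1105·t and substitute into x ≡ 10 (mod 11): 1105·t ≡ 10 − 161 = -151 (mod 11).
    Reduce coefficients mod 11: 5·t ≡ 3 (mod 11).
    The inverse of 5 mod 11 is 9 (since 5·9 = 45 = 4·11 + 1), so t ≡ 9·3 = 27 ≡ 5 (mod 11).
    Then x = 161 + 1105·5 = 5686, valid modulo lcm(1105, 11) = 12155: x ≡ 5686 (mod 12155).
  Combine with x ≡ 15 (mod 19); new modulus lcm = 230945.
    Write x = 5686 + 12155·t and substitute into x ≡ 15 (mod 19): 12155·t ≡ 15 − 5686 = -5671 (mod 19).
    Reduce coefficients mod 19: 14·t ≡ 10 (mod 19).
    The inverse of 14 mod 19 is 15 (since 14·15 = 210 = 11·19 + 1), so t ≡ 15·10 = 150 ≡ 17 (mod 19).
    Then x = 5686 + 12155·17 = 212321, valid modulo lcm(12155, 19) = 230945: x ≡ 212321 (mod 230945).
Verify against each original: 212321 mod 17 = 8, 212321 mod 13 = 5, 212321 mod 5 = 1, 212321 mod 11 = 10, 212321 mod 19 = 15.

x ≡ 212321 (mod 230945).


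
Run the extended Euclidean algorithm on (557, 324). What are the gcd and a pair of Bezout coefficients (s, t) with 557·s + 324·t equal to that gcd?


Euclidean algorithm on (557, 324) — divide until remainder is 0:
  557 = 1 · 324 + 233
  324 = 1 · 233 + 91
  233 = 2 · 91 + 51
  91 = 1 · 51 + 40
  51 = 1 · 40 + 11
  40 = 3 · 11 + 7
  11 = 1 · 7 + 4
  7 = 1 · 4 + 3
  4 = 1 · 3 + 1
  3 = 3 · 1 + 0
gcd(557, 324) = 1.
Track Bezout coefficients alongside the remainders: start with r₀ = 557 = a·1 + b·0 (s = 1, t = 0) and r₁ = 324 = a·0 + b·1 (s = 0, t = 1); each new remainder r_{k+1} = r_{k-1} − q_k·r_k inherits s_{k+1} = s_{k-1} − q_k·s_k, t_{k+1} = t_{k-1} − q_k·t_k, so r_k = a·s_k + b·t_k at every step:
  q = 1: r = 233, s = 1 − 1·0 = 1, t = 0 − 1·1 = -1  (check: 557·1 + 324·(-1) = 233)
  q = 1: r = 91, s = 0 − 1·1 = -1, t = 1 − 1·(-1) = 2  (check: 557·(-1) + 324·2 = 91)
  q = 2: r = 51, s = 1 − 2·(-1) = 3, t = -1 − 2·2 = -5  (check: 557·3 + 324·(-5) = 51)
  q = 1: r = 40, s = -1 − 1·3 = -4, t = 2 − 1·(-5) = 7  (check: 557·(-4) + 324·7 = 40)
  q = 1: r = 11, s = 3 − 1·(-4) = 7, t = -5 − 1·7 = -12  (check: 557·7 + 324·(-12) = 11)
  q = 3: r = 7, s = -4 − 3·7 = -25, t = 7 − 3·(-12) = 43  (check: 557·(-25) + 324·43 = 7)
  q = 1: r = 4, s = 7 − 1·(-25) = 32, t = -12 − 1·43 = -55  (check: 557·32 + 324·(-55) = 4)
  q = 1: r = 3, s = -25 − 1·32 = -57, t = 43 − 1·(-55) = 98  (check: 557·(-57) + 324·98 = 3)
  q = 1: r = 1, s = 32 − 1·(-57) = 89, t = -55 − 1·98 = -153  (check: 557·89 + 324·(-153) = 1)
The row with r = 1 (the gcd) gives the Bezout coefficients s = 89, t = -153.
Result: 557 · (89) + 324 · (-153) = 1.

gcd(557, 324) = 1; s = 89, t = -153 (check: 557·89 + 324·(-153) = 1).


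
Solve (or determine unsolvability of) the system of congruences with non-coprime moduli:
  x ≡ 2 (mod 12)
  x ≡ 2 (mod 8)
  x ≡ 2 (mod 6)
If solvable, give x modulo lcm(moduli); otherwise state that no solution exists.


Moduli 12, 8, 6 are not pairwise coprime, so CRT works modulo lcm(m_i) when all pairwise compatibility conditions hold.
Pairwise compatibility: gcd(m_i, m_j) must divide a_i - a_j for every pair.
Merge one congruence at a time:
  Start: x ≡ 2 (mod 12).
  Combine with x ≡ 2 (mod 8): gcd(12, 8) = 4; 2 - 2 = 0, which IS divisible by 4, so compatible.
    Write x = 2 + 12·t and substitute into x ≡ 2 (mod 8): 12·t ≡ 2 − 2 = 0 (mod 8).
    Divide the congruence (and modulus) by g = 4: 3·t ≡ 0 (mod 2).
    Reduce coefficients mod 2: 1·t ≡ 0 (mod 2).
    So t ≡ 0 (mod 2).
    Then x = 2 + 12·0 = 2, valid modulo lcm(12, 8) = 24: x ≡ 2 (mod 24).
  Combine with x ≡ 2 (mod 6): gcd(24, 6) = 6; 2 - 2 = 0, which IS divisible by 6, so compatible.
    Write x = 2 + 24·t and substitute into x ≡ 2 (mod 6): 24·t ≡ 2 − 2 = 0 (mod 6).
    Divide the congruence (and modulus) by g = 6: 4·t ≡ 0 (mod 1).
    Modulo 1 every t works; take t = 0.
    Then x = 2 + 24·0 = 2, valid modulo lcm(24, 6) = 24: x ≡ 2 (mod 24).
Verify: 2 mod 12 = 2, 2 mod 8 = 2, 2 mod 6 = 2.

x ≡ 2 (mod 24).


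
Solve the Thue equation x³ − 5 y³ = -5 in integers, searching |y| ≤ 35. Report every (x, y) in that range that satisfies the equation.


The equation is x³ - 5y³ = -5. For fixed y, x³ = 5·y³ − 5, so a solution requires the RHS to be a perfect cube.
Strategy: iterate y from -35 to 35, compute RHS = 5·y³ − 5, and check whether it is a (positive or negative) perfect cube.
Check small values of y:
  y = 0: RHS = -5 is not a perfect cube.
  y = 1: RHS = 0 = (0)³ ⇒ x = 0 works.
  y = -1: RHS = -10 is not a perfect cube.
  y = 2: RHS = 35 is not a perfect cube.
  y = -2: RHS = -45 is not a perfect cube.
  y = 3: RHS = 130 is not a perfect cube.
  y = -3: RHS = -140 is not a perfect cube.
Continuing the search up to |y| = 35 finds no further solutions beyond those listed.
Collected solutions: (0, 1).

Solutions (with |y| ≤ 35): (0, 1).


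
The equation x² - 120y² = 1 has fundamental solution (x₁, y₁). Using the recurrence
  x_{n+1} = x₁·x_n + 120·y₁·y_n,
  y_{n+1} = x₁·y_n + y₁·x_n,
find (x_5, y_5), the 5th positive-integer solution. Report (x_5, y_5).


Step 1: Find the fundamental solution (x₁, y₁) of x² - 120y² = 1.
  Expand √120 as a continued fraction. a₀ = ⌊√120⌋ = 10; iterate m_{k+1} = d_k·a_k − m_k, d_{k+1} = (120 − m_{k+1}²)/d_k, a_{k+1} = ⌊(a₀ + m_{k+1})/d_{k+1}⌋ (starting m₀ = 0, d₀ = 1), with convergents p_k = a_k·p_{k-1} + p_{k-2}, q_k = a_k·q_{k-1} + q_{k-2} (p₋₁ = 1, q₋₁ = 0):
  k = 0: a₀ = 10; p₀/q₀ = 10/1; p₀² − 120·q₀² = 100 − 120 = -20.
  k = 1: m = 10, d = 20, a = ⌊(10 + 10)/20⌋ = 1; p/q = (1·10 + 1)/(1·1 + 0) = 11/1; p² − 120·q² = 121 − 120 = 1.
  The first convergent with p² − 120·q² = 1 gives the fundamental solution (x₁, y₁) = (11, 1).
Step 2: Apply the recurrence (x_{n+1}, y_{n+1}) = (x₁x_n + 120y₁y_n, x₁y_n + y₁x_n) repeatedly.
  From (x_1, y_1) = (11, 1): x_2 = 11·11 + 120·1·1 = 241; y_2 = 11·1 + 1·11 = 22.
  From (x_2, y_2) = (241, 22): x_3 = 11·241 + 120·1·22 = 5291; y_3 = 11·22 + 1·241 = 483.
  From (x_3, y_3) = (5291, 483): x_4 = 11·5291 + 120·1·483 = 116161; y_4 = 11·483 + 1·5291 = 10604.
  From (x_4, y_4) = (116161, 10604): x_5 = 11·116161 + 120·1·10604 = 2550251; y_5 = 11·10604 + 1·116161 = 232805.
Step 3: Verify x_5² - 120·y_5² = 6503780163001 - 6503780163000 = 1 (should be 1). ✓

(x_1, y_1) = (11, 1); (x_5, y_5) = (2550251, 232805).
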